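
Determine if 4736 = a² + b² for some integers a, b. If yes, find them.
40² + 56² (a=40, b=56)

Factorization: 4736 = 2^7 × 37
By Fermat: n is sum of two squares iff every prime p ≡ 3 (mod 4) appears to even power.
All primes ≡ 3 (mod 4) appear to even power.
Search a = 0, 1, 2, … for 4736 - a² a perfect square: first hit at a = 40: 4736 - 1600 = 3136 = 56².
4736 = 40² + 56² = 1600 + 3136 ✓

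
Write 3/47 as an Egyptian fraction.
1/16 + 1/752

Greedy algorithm:
3/47: ceiling(47/3) = 16, use 1/16
1/752: ceiling(752/1) = 752, use 1/752
Result: 3/47 = 1/16 + 1/752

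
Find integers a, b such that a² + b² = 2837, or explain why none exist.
34² + 41² (a=34, b=41)

Factorization: 2837 = 2837
By Fermat: n is sum of two squares iff every prime p ≡ 3 (mod 4) appears to even power.
All primes ≡ 3 (mod 4) appear to even power.
Search a = 0, 1, 2, … for 2837 - a² a perfect square: first hit at a = 34: 2837 - 1156 = 1681 = 41².
2837 = 34² + 41² = 1156 + 1681 ✓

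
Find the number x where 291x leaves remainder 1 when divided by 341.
75

gcd(291, 341) = 1, so the inverse exists.
Extended Euclidean algorithm on (341, 291):
341 = 1 × 291 + 50  ⟹  50 = (1)·341 + (-1)·291
291 = 5 × 50 + 41  ⟹  41 = (-5)·341 + (6)·291
50 = 1 × 41 + 9  ⟹  9 = (6)·341 + (-7)·291
41 = 4 × 9 + 5  ⟹  5 = (-29)·341 + (34)·291
9 = 1 × 5 + 4  ⟹  4 = (35)·341 + (-41)·291
5 = 1 × 4 + 1  ⟹  1 = (-64)·341 + (75)·291
So (75)·291 ≡ 1 (mod 341), i.e. 291^(-1) ≡ 75 (mod 341).
Check: 291 × 75 = 21825 ≡ 1 (mod 341)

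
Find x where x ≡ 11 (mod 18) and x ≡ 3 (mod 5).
83

Using Chinese Remainder Theorem:
M = 18 × 5 = 90
M1 = 5, M2 = 18
y1 = 5^(-1) mod 18 = 11
y2 = 18^(-1) mod 5 = 2
x = (11×5×11 + 3×18×2) mod 90 = 83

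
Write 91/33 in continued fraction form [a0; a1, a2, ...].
[2; 1, 3, 8]

Euclidean algorithm steps:
91 = 2 × 33 + 25
33 = 1 × 25 + 8
25 = 3 × 8 + 1
8 = 8 × 1 + 0
Continued fraction: [2; 1, 3, 8]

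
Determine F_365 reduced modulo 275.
115

Matrix identity: Q^n = [[F_(n+1), F_n], [F_n, F_(n-1)]] with Q = [[1,1],[1,0]].
n = 365 = 101101101₂. Square-and-multiply, entries mod 275:
Q^1 = [[1,1],[1,0]]
Q^2 = (Q^1)² = [[2,1],[1,1]]
Q^5 = (Q^2)²·Q = [[8,5],[5,3]]
Q^11 = (Q^5)²·Q = [[144,89],[89,55]]
Q^22 = (Q^11)² = [[57,111],[111,221]]
Q^45 = (Q^22)²·Q = [[228,170],[170,58]]
Q^91 = (Q^45)²·Q = [[254,34],[34,220]]
Q^182 = (Q^91)² = [[222,166],[166,56]]
Q^365 = (Q^182)²·Q = [[63,115],[115,223]]
F_365 mod 275 = Q^365[0][1] = 115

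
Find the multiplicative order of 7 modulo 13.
12

13 is prime, so ord(7) divides φ(13) = 12.
Divisors of 12: 1, 2, 3, 4, 6, 12.
Repeated squaring: 7^1 ≡ 7, 7^2 ≡ 10, 7^4 ≡ 9, 7^8 ≡ 3 (mod 13).
Test 7^d mod 13 for each divisor d in increasing order:
7^1 ≡ 7
7^2 ≡ 10
7^3 = 7^2·7^1 ≡ 5
7^4 ≡ 9
7^6 = 7^4·7^2 ≡ 12
7^12 = 7^8·7^4 ≡ 1  ← first divisor giving 1
The order is 12.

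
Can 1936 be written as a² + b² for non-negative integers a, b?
0² + 44² (a=0, b=44)

Factorization: 1936 = 2^4 × 11^2
By Fermat: n is sum of two squares iff every prime p ≡ 3 (mod 4) appears to even power.
All primes ≡ 3 (mod 4) appear to even power.
Search a = 0, 1, 2, … for 1936 - a² a perfect square: first hit at a = 0: 1936 - 0 = 1936 = 44².
1936 = 0² + 44² = 0 + 1936 ✓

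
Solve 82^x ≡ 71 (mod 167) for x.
153

Baby-step giant-step with step n = ⌈√167⌉ = 13.
Baby steps 82^j mod 167 (j:value) for j=0..12: 0:1, 1:82, 2:44, 3:101, 4:99, 5:102, 6:14, 7:146, 8:115, 9:78, 10:50, 11:92, 12:29.
Giant-step multiplier: 82^(-13) ≡ 82^(166-13) = 82^153 ≡ 71 (mod 167).
Giant steps γ_i = 71·71^i mod 167: γ_0=71, γ_1=31, γ_2=30, γ_3=126, γ_4=95, γ_5=65, γ_6=106, γ_7=11, γ_8=113, γ_9=7, γ_10=163, γ_11=50 (in table at j=10).
x = i·n + j = 11·13 + 10 = 153.
Check: 82^153 ≡ 71 (mod 167).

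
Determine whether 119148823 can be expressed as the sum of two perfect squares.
Not possible

Factorization: 119148823 = 53 × 131^3
By Fermat: n is sum of two squares iff every prime p ≡ 3 (mod 4) appears to even power.
Prime(s) ≡ 3 (mod 4) with odd exponent: [(131, 3)]
Therefore 119148823 cannot be expressed as a² + b².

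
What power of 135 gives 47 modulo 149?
2

Baby-step giant-step with step n = ⌈√149⌉ = 13.
Baby steps 135^j mod 149 (j:value) for j=0..12: 0:1, 1:135, 2:47, 3:87, 4:123, 5:66, 6:119, 7:122, 8:80, 9:72, 10:35, 11:106, 12:6.
h = 47 is already in the table at j=2, so x = 2.
Check: 135^2 ≡ 47 (mod 149).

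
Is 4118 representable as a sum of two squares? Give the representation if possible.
Not possible

Factorization: 4118 = 2 × 29 × 71
By Fermat: n is sum of two squares iff every prime p ≡ 3 (mod 4) appears to even power.
Prime(s) ≡ 3 (mod 4) with odd exponent: [(71, 1)]
Therefore 4118 cannot be expressed as a² + b².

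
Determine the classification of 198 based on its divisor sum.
abundant

Proper divisors of 198: sum = 1 + 2 + 3 + 6 + 9 + 11 + 18 + 22 + 33 + 66 + 99 = 270
Since 270 > 198, 198 is abundant.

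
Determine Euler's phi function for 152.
72

152 = 2^3 × 19
φ(n) = n × ∏(1 - 1/p) for each prime p dividing n
φ(152) = 152 × (1 - 1/2) × (1 - 1/19) = 72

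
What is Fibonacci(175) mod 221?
39

Matrix identity: Q^n = [[F_(n+1), F_n], [F_n, F_(n-1)]] with Q = [[1,1],[1,0]].
n = 175 = 10101111₂. Square-and-multiply, entries mod 221:
Q^1 = [[1,1],[1,0]]
Q^2 = (Q^1)² = [[2,1],[1,1]]
Q^5 = (Q^2)²·Q = [[8,5],[5,3]]
Q^10 = (Q^5)² = [[89,55],[55,34]]
Q^21 = (Q^10)²·Q = [[31,117],[117,135]]
Q^43 = (Q^21)²·Q = [[38,64],[64,195]]
Q^87 = (Q^43)²·Q = [[120,15],[15,105]]
Q^175 = (Q^87)²·Q = [[99,39],[39,60]]
F_175 mod 221 = Q^175[0][1] = 39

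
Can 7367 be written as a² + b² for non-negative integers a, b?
Not possible

Factorization: 7367 = 53 × 139
By Fermat: n is sum of two squares iff every prime p ≡ 3 (mod 4) appears to even power.
Prime(s) ≡ 3 (mod 4) with odd exponent: [(139, 1)]
Therefore 7367 cannot be expressed as a² + b².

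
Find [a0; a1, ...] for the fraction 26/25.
[1; 25]

Euclidean algorithm steps:
26 = 1 × 25 + 1
25 = 25 × 1 + 0
Continued fraction: [1; 25]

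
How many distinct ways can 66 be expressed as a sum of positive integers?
2323520

p(n) counts ways to write n as a sum of positive integers (order ignored).
Euler's pentagonal recurrence: p(k) = p(k-1) + p(k-2) - p(k-5) - p(k-7) + p(k-12) + p(k-15) - ... (offsets j(3j∓1)/2, signs ++--, p(0)=1, p(<0)=0).
DP table for k = 0..65: p(0)=1, p(1)=1, p(2)=2, p(3)=3, p(4)=5, p(5)=7, p(6)=11, p(7)=15, p(8)=22, p(9)=30, p(10)=42, p(11)=56, p(12)=77, p(13)=101, p(14)=135, p(15)=176, p(16)=231, p(17)=297, p(18)=385, p(19)=490, p(20)=627, p(21)=792, p(22)=1002, p(23)=1255, p(24)=1575, p(25)=1958, p(26)=2436, p(27)=3010, p(28)=3718, p(29)=4565, p(30)=5604, p(31)=6842, p(32)=8349, p(33)=10143, p(34)=12310, p(35)=14883, p(36)=17977, p(37)=21637, p(38)=26015, p(39)=31185, p(40)=37338, p(41)=44583, p(42)=53174, p(43)=63261, p(44)=75175, p(45)=89134, p(46)=105558, p(47)=124754, p(48)=147273, p(49)=173525, p(50)=204226, p(51)=239943, p(52)=281589, p(53)=329931, p(54)=386155, p(55)=451276, p(56)=526823, p(57)=614154, p(58)=715220, p(59)=831820, p(60)=966467, p(61)=1121505, p(62)=1300156, p(63)=1505499, p(64)=1741630, p(65)=2012558.
Final step: p(66) = p(65) + p(64) - p(61) - p(59) + p(54) + p(51) - p(44) - p(40) + p(31) + p(26) - p(15) - p(9)
= 2012558 + 1741630 - 1121505 - 831820 + 386155 + 239943 - 75175 - 37338 + 6842 + 2436 - 176 - 30
= 2323520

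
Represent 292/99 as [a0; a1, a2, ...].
[2; 1, 18, 1, 4]

Euclidean algorithm steps:
292 = 2 × 99 + 94
99 = 1 × 94 + 5
94 = 18 × 5 + 4
5 = 1 × 4 + 1
4 = 4 × 1 + 0
Continued fraction: [2; 1, 18, 1, 4]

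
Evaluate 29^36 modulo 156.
1

Repeated squaring. Binary of 36 = 100100.
29^1 ≡ 29 (mod 156); 29^2 ≡ 61 (mod 156); 29^4 ≡ 133 (mod 156); 29^8 ≡ 61 (mod 156); 29^16 ≡ 133 (mod 156); 29^32 ≡ 61 (mod 156)
29^36 = 29^4 × 29^32 ≡ 1 (mod 156)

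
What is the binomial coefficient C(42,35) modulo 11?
3

Using Lucas' theorem:
Write n=42 and k=35 in base 11:
n in base 11: [3, 9]
k in base 11: [3, 2]
C(42,35) mod 11 = ∏ C(n_i, k_i) mod 11
Digit binomials (mod 11): C(3,3) = 1; C(9,2) = 36 ≡ 3
Product: 1 × 3 = 3 ≡ 3 (mod 11)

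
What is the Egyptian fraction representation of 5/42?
1/9 + 1/126

Greedy algorithm:
5/42: ceiling(42/5) = 9, use 1/9
1/126: ceiling(126/1) = 126, use 1/126
Result: 5/42 = 1/9 + 1/126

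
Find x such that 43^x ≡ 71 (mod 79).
9

Baby-step giant-step with step n = ⌈√79⌉ = 9.
Baby steps 43^j mod 79 (j:value) for j=0..8: 0:1, 1:43, 2:32, 3:33, 4:76, 5:29, 6:62, 7:59, 8:9.
Giant-step multiplier: 43^(-9) ≡ 43^(78-9) = 43^69 ≡ 69 (mod 79).
Giant steps γ_i = 71·69^i mod 79: γ_0=71, γ_1=1 (in table at j=0).
x = i·n + j = 1·9 + 0 = 9.
Check: 43^9 ≡ 71 (mod 79).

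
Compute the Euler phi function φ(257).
256

257 = 257
φ(n) = n × ∏(1 - 1/p) for each prime p dividing n
φ(257) = 257 × (1 - 1/257) = 256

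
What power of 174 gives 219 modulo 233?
2

Baby-step giant-step with step n = ⌈√233⌉ = 16.
Baby steps 174^j mod 233 (j:value) for j=0..15: 0:1, 1:174, 2:219, 3:127, 4:196, 5:86, 6:52, 7:194, 8:204, 9:80, 10:173, 11:45, 12:141, 13:69, 14:123, 15:199.
h = 219 is already in the table at j=2, so x = 2.
Check: 174^2 ≡ 219 (mod 233).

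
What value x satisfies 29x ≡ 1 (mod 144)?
5

gcd(29, 144) = 1, so the inverse exists.
Extended Euclidean algorithm on (144, 29):
144 = 4 × 29 + 28  ⟹  28 = (1)·144 + (-4)·29
29 = 1 × 28 + 1  ⟹  1 = (-1)·144 + (5)·29
So (5)·29 ≡ 1 (mod 144), i.e. 29^(-1) ≡ 5 (mod 144).
Check: 29 × 5 = 145 ≡ 1 (mod 144)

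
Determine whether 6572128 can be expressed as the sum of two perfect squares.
Not possible

Factorization: 6572128 = 2^5 × 59^3
By Fermat: n is sum of two squares iff every prime p ≡ 3 (mod 4) appears to even power.
Prime(s) ≡ 3 (mod 4) with odd exponent: [(59, 3)]
Therefore 6572128 cannot be expressed as a² + b².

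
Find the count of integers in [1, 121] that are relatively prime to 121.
110

121 = 11^2
φ(n) = n × ∏(1 - 1/p) for each prime p dividing n
φ(121) = 121 × (1 - 1/11) = 110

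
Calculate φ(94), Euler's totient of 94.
46

94 = 2 × 47
φ(n) = n × ∏(1 - 1/p) for each prime p dividing n
φ(94) = 94 × (1 - 1/2) × (1 - 1/47) = 46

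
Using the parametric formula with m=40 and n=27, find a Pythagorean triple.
(871, 2160, 2329)

Euclid's formula: a = m² - n², b = 2mn, c = m² + n²
m = 40, n = 27
a = 40² - 27² = 1600 - 729 = 871
b = 2 × 40 × 27 = 2160
c = 40² + 27² = 1600 + 729 = 2329
Verification: 871² + 2160² = 758641 + 4665600 = 5424241 = 2329² ✓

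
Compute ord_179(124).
89

179 is prime, so ord(124) divides φ(179) = 178.
Divisors of 178: 1, 2, 89, 178.
Repeated squaring: 124^1 ≡ 124, 124^2 ≡ 161, 124^4 ≡ 145, 124^8 ≡ 82, 124^16 ≡ 101, 124^32 ≡ 177, 124^64 ≡ 4, 124^128 ≡ 16 (mod 179).
Test 124^d mod 179 for each divisor d in increasing order:
124^1 ≡ 124
124^2 ≡ 161
124^89 = 124^64·124^16·124^8·124^1 ≡ 1  ← first divisor giving 1
The order is 89.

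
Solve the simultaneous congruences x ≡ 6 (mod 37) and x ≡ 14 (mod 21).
413

Using Chinese Remainder Theorem:
M = 37 × 21 = 777
M1 = 21, M2 = 37
y1 = 21^(-1) mod 37 = 30
y2 = 37^(-1) mod 21 = 4
x = (6×21×30 + 14×37×4) mod 777 = 413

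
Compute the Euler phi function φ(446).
222

446 = 2 × 223
φ(n) = n × ∏(1 - 1/p) for each prime p dividing n
φ(446) = 446 × (1 - 1/2) × (1 - 1/223) = 222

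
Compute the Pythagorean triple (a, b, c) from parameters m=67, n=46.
(2373, 6164, 6605)

Euclid's formula: a = m² - n², b = 2mn, c = m² + n²
m = 67, n = 46
a = 67² - 46² = 4489 - 2116 = 2373
b = 2 × 67 × 46 = 6164
c = 67² + 46² = 4489 + 2116 = 6605
Verification: 2373² + 6164² = 5631129 + 37994896 = 43626025 = 6605² ✓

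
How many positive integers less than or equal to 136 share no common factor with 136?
64

136 = 2^3 × 17
φ(n) = n × ∏(1 - 1/p) for each prime p dividing n
φ(136) = 136 × (1 - 1/2) × (1 - 1/17) = 64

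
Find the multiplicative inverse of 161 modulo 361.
74

gcd(161, 361) = 1, so the inverse exists.
Extended Euclidean algorithm on (361, 161):
361 = 2 × 161 + 39  ⟹  39 = (1)·361 + (-2)·161
161 = 4 × 39 + 5  ⟹  5 = (-4)·361 + (9)·161
39 = 7 × 5 + 4  ⟹  4 = (29)·361 + (-65)·161
5 = 1 × 4 + 1  ⟹  1 = (-33)·361 + (74)·161
So (74)·161 ≡ 1 (mod 361), i.e. 161^(-1) ≡ 74 (mod 361).
Check: 161 × 74 = 11914 ≡ 1 (mod 361)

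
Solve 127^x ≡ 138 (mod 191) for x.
176

Baby-step giant-step with step n = ⌈√191⌉ = 14.
Baby steps 127^j mod 191 (j:value) for j=0..13: 0:1, 1:127, 2:85, 3:99, 4:158, 5:11, 6:60, 7:171, 8:134, 9:19, 10:121, 11:87, 12:162, 13:137.
Giant-step multiplier: 127^(-14) ≡ 127^(190-14) = 127^176 ≡ 138 (mod 191).
Giant steps γ_i = 138·138^i mod 191: γ_0=138, γ_1=135, γ_2=103, γ_3=80, γ_4=153, γ_5=104, γ_6=27, γ_7=97, γ_8=16, γ_9=107, γ_10=59, γ_11=120, γ_12=134 (in table at j=8).
x = i·n + j = 12·14 + 8 = 176.
Check: 127^176 ≡ 138 (mod 191).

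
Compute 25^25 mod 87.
82

Repeated squaring. Binary of 25 = 11001.
25^1 ≡ 25 (mod 87); 25^2 ≡ 16 (mod 87); 25^4 ≡ 82 (mod 87); 25^8 ≡ 25 (mod 87); 25^16 ≡ 16 (mod 87)
25^25 = 25^1 × 25^8 × 25^16 ≡ 82 (mod 87)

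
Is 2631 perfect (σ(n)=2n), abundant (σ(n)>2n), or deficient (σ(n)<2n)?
deficient

Proper divisors of 2631: sum = 1 + 3 + 877 = 881
Since 881 < 2631, 2631 is deficient.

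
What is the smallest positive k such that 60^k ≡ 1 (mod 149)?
148

149 is prime, so ord(60) divides φ(149) = 148.
Divisors of 148: 1, 2, 4, 37, 74, 148.
Repeated squaring: 60^1 ≡ 60, 60^2 ≡ 24, 60^4 ≡ 129, 60^8 ≡ 102, 60^16 ≡ 123, 60^32 ≡ 80, 60^64 ≡ 142, 60^128 ≡ 49 (mod 149).
Test 60^d mod 149 for each divisor d in increasing order:
60^1 ≡ 60
60^2 ≡ 24
60^4 ≡ 129
60^37 = 60^32·60^4·60^1 ≡ 105
60^74 = 60^64·60^8·60^2 ≡ 148
60^148 = 60^128·60^16·60^4 ≡ 1  ← first divisor giving 1
The order is 148.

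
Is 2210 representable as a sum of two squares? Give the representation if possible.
1² + 47² (a=1, b=47)

Factorization: 2210 = 2 × 5 × 13 × 17
By Fermat: n is sum of two squares iff every prime p ≡ 3 (mod 4) appears to even power.
All primes ≡ 3 (mod 4) appear to even power.
Search a = 0, 1, 2, … for 2210 - a² a perfect square: first hit at a = 1: 2210 - 1 = 2209 = 47².
2210 = 1² + 47² = 1 + 2209 ✓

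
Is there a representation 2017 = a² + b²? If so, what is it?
9² + 44² (a=9, b=44)

Factorization: 2017 = 2017
By Fermat: n is sum of two squares iff every prime p ≡ 3 (mod 4) appears to even power.
All primes ≡ 3 (mod 4) appear to even power.
Search a = 0, 1, 2, … for 2017 - a² a perfect square: first hit at a = 9: 2017 - 81 = 1936 = 44².
2017 = 9² + 44² = 81 + 1936 ✓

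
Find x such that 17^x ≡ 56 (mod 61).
56

Baby-step giant-step with step n = ⌈√61⌉ = 8.
Baby steps 17^j mod 61 (j:value) for j=0..7: 0:1, 1:17, 2:45, 3:33, 4:12, 5:21, 6:52, 7:30.
Giant-step multiplier: 17^(-8) ≡ 17^(60-8) = 17^52 ≡ 25 (mod 61).
Giant steps γ_i = 56·25^i mod 61: γ_0=56, γ_1=58, γ_2=47, γ_3=16, γ_4=34, γ_5=57, γ_6=22, γ_7=1 (in table at j=0).
x = i·n + j = 7·8 + 0 = 56.
Check: 17^56 ≡ 56 (mod 61).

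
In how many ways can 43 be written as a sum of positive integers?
63261

p(n) counts ways to write n as a sum of positive integers (order ignored).
Euler's pentagonal recurrence: p(k) = p(k-1) + p(k-2) - p(k-5) - p(k-7) + p(k-12) + p(k-15) - ... (offsets j(3j∓1)/2, signs ++--, p(0)=1, p(<0)=0).
DP table for k = 0..42: p(0)=1, p(1)=1, p(2)=2, p(3)=3, p(4)=5, p(5)=7, p(6)=11, p(7)=15, p(8)=22, p(9)=30, p(10)=42, p(11)=56, p(12)=77, p(13)=101, p(14)=135, p(15)=176, p(16)=231, p(17)=297, p(18)=385, p(19)=490, p(20)=627, p(21)=792, p(22)=1002, p(23)=1255, p(24)=1575, p(25)=1958, p(26)=2436, p(27)=3010, p(28)=3718, p(29)=4565, p(30)=5604, p(31)=6842, p(32)=8349, p(33)=10143, p(34)=12310, p(35)=14883, p(36)=17977, p(37)=21637, p(38)=26015, p(39)=31185, p(40)=37338, p(41)=44583, p(42)=53174.
Final step: p(43) = p(42) + p(41) - p(38) - p(36) + p(31) + p(28) - p(21) - p(17) + p(8) + p(3)
= 53174 + 44583 - 26015 - 17977 + 6842 + 3718 - 792 - 297 + 22 + 3
= 63261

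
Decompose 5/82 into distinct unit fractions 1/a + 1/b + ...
1/17 + 1/465 + 1/648210

Greedy algorithm:
5/82: ceiling(82/5) = 17, use 1/17
3/1394: ceiling(1394/3) = 465, use 1/465
1/648210: ceiling(648210/1) = 648210, use 1/648210
Result: 5/82 = 1/17 + 1/465 + 1/648210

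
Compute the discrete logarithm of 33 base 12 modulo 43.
25

Baby-step giant-step with step n = ⌈√43⌉ = 7.
Baby steps 12^j mod 43 (j:value) for j=0..6: 0:1, 1:12, 2:15, 3:8, 4:10, 5:34, 6:21.
Giant-step multiplier: 12^(-7) ≡ 12^(42-7) = 12^35 ≡ 7 (mod 43).
Giant steps γ_i = 33·7^i mod 43: γ_0=33, γ_1=16, γ_2=26, γ_3=10 (in table at j=4).
x = i·n + j = 3·7 + 4 = 25.
Check: 12^25 ≡ 33 (mod 43).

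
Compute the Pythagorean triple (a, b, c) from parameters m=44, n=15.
(1711, 1320, 2161)

Euclid's formula: a = m² - n², b = 2mn, c = m² + n²
m = 44, n = 15
a = 44² - 15² = 1936 - 225 = 1711
b = 2 × 44 × 15 = 1320
c = 44² + 15² = 1936 + 225 = 2161
Verification: 1711² + 1320² = 2927521 + 1742400 = 4669921 = 2161² ✓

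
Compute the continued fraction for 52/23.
[2; 3, 1, 5]

Euclidean algorithm steps:
52 = 2 × 23 + 6
23 = 3 × 6 + 5
6 = 1 × 5 + 1
5 = 5 × 1 + 0
Continued fraction: [2; 3, 1, 5]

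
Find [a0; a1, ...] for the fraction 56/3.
[18; 1, 2]

Euclidean algorithm steps:
56 = 18 × 3 + 2
3 = 1 × 2 + 1
2 = 2 × 1 + 0
Continued fraction: [18; 1, 2]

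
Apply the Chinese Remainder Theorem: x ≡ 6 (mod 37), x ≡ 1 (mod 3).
43

Using Chinese Remainder Theorem:
M = 37 × 3 = 111
M1 = 3, M2 = 37
y1 = 3^(-1) mod 37 = 25
y2 = 37^(-1) mod 3 = 1
x = (6×3×25 + 1×37×1) mod 111 = 43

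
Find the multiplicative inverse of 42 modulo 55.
38

gcd(42, 55) = 1, so the inverse exists.
Extended Euclidean algorithm on (55, 42):
55 = 1 × 42 + 13  ⟹  13 = (1)·55 + (-1)·42
42 = 3 × 13 + 3  ⟹  3 = (-3)·55 + (4)·42
13 = 4 × 3 + 1  ⟹  1 = (13)·55 + (-17)·42
So (-17)·42 ≡ 1 (mod 55), i.e. 42^(-1) ≡ -17 ≡ 38 (mod 55).
Check: 42 × 38 = 1596 ≡ 1 (mod 55)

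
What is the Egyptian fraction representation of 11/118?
1/11 + 1/433 + 1/562034

Greedy algorithm:
11/118: ceiling(118/11) = 11, use 1/11
3/1298: ceiling(1298/3) = 433, use 1/433
1/562034: ceiling(562034/1) = 562034, use 1/562034
Result: 11/118 = 1/11 + 1/433 + 1/562034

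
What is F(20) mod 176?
77

Matrix identity: Q^n = [[F_(n+1), F_n], [F_n, F_(n-1)]] with Q = [[1,1],[1,0]].
n = 20 = 10100₂. Square-and-multiply, entries mod 176:
Q^1 = [[1,1],[1,0]]
Q^2 = (Q^1)² = [[2,1],[1,1]]
Q^5 = (Q^2)²·Q = [[8,5],[5,3]]
Q^10 = (Q^5)² = [[89,55],[55,34]]
Q^20 = (Q^10)² = [[34,77],[77,133]]
F_20 mod 176 = Q^20[0][1] = 77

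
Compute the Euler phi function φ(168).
48

168 = 2^3 × 3 × 7
φ(n) = n × ∏(1 - 1/p) for each prime p dividing n
φ(168) = 168 × (1 - 1/2) × (1 - 1/3) × (1 - 1/7) = 48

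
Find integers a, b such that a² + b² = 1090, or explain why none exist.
1² + 33² (a=1, b=33)

Factorization: 1090 = 2 × 5 × 109
By Fermat: n is sum of two squares iff every prime p ≡ 3 (mod 4) appears to even power.
All primes ≡ 3 (mod 4) appear to even power.
Search a = 0, 1, 2, … for 1090 - a² a perfect square: first hit at a = 1: 1090 - 1 = 1089 = 33².
1090 = 1² + 33² = 1 + 1089 ✓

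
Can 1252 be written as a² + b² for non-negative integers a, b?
24² + 26² (a=24, b=26)

Factorization: 1252 = 2^2 × 313
By Fermat: n is sum of two squares iff every prime p ≡ 3 (mod 4) appears to even power.
All primes ≡ 3 (mod 4) appear to even power.
Search a = 0, 1, 2, … for 1252 - a² a perfect square: first hit at a = 24: 1252 - 576 = 676 = 26².
1252 = 24² + 26² = 576 + 676 ✓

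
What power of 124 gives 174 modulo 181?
165

Baby-step giant-step with step n = ⌈√181⌉ = 14.
Baby steps 124^j mod 181 (j:value) for j=0..13: 0:1, 1:124, 2:172, 3:151, 4:81, 5:89, 6:176, 7:104, 8:45, 9:150, 10:138, 11:98, 12:25, 13:23.
Giant-step multiplier: 124^(-14) ≡ 124^(180-14) = 124^166 ≡ 37 (mod 181).
Giant steps γ_i = 174·37^i mod 181: γ_0=174, γ_1=103, γ_2=10, γ_3=8, γ_4=115, γ_5=92, γ_6=146, γ_7=153, γ_8=50, γ_9=40, γ_10=32, γ_11=98 (in table at j=11).
x = i·n + j = 11·14 + 11 = 165.
Check: 124^165 ≡ 174 (mod 181).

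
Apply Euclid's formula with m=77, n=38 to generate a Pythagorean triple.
(4485, 5852, 7373)

Euclid's formula: a = m² - n², b = 2mn, c = m² + n²
m = 77, n = 38
a = 77² - 38² = 5929 - 1444 = 4485
b = 2 × 77 × 38 = 5852
c = 77² + 38² = 5929 + 1444 = 7373
Verification: 4485² + 5852² = 20115225 + 34245904 = 54361129 = 7373² ✓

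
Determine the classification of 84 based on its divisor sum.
abundant

Proper divisors of 84: sum = 1 + 2 + 3 + 4 + 6 + 7 + 12 + 14 + 21 + 28 + 42 = 140
Since 140 > 84, 84 is abundant.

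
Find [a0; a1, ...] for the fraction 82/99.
[0; 1, 4, 1, 4, 1, 2]

Euclidean algorithm steps:
82 = 0 × 99 + 82
99 = 1 × 82 + 17
82 = 4 × 17 + 14
17 = 1 × 14 + 3
14 = 4 × 3 + 2
3 = 1 × 2 + 1
2 = 2 × 1 + 0
Continued fraction: [0; 1, 4, 1, 4, 1, 2]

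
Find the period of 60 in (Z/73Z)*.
72

73 is prime, so ord(60) divides φ(73) = 72.
Divisors of 72: 1, 2, 3, 4, 6, 8, 9, 12, 18, 24, 36, 72.
Repeated squaring: 60^1 ≡ 60, 60^2 ≡ 23, 60^4 ≡ 18, 60^8 ≡ 32, 60^16 ≡ 2, 60^32 ≡ 4, 60^64 ≡ 16 (mod 73).
Test 60^d mod 73 for each divisor d in increasing order:
60^1 ≡ 60
60^2 ≡ 23
60^3 = 60^2·60^1 ≡ 66
60^4 ≡ 18
60^6 = 60^4·60^2 ≡ 49
60^8 ≡ 32
60^9 = 60^8·60^1 ≡ 22
60^12 = 60^8·60^4 ≡ 65
60^18 = 60^16·60^2 ≡ 46
60^24 = 60^16·60^8 ≡ 64
60^36 = 60^32·60^4 ≡ 72
60^72 = 60^64·60^8 ≡ 1  ← first divisor giving 1
The order is 72.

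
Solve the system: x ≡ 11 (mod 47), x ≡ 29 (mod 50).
2079

Using Chinese Remainder Theorem:
M = 47 × 50 = 2350
M1 = 50, M2 = 47
y1 = 50^(-1) mod 47 = 16
y2 = 47^(-1) mod 50 = 33
x = (11×50×16 + 29×47×33) mod 2350 = 2079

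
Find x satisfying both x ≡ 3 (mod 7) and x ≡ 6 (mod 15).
66

Using Chinese Remainder Theorem:
M = 7 × 15 = 105
M1 = 15, M2 = 7
y1 = 15^(-1) mod 7 = 1
y2 = 7^(-1) mod 15 = 13
x = (3×15×1 + 6×7×13) mod 105 = 66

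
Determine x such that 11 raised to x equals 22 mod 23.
11

Baby-step giant-step with step n = ⌈√23⌉ = 5.
Baby steps 11^j mod 23 (j:value) for j=0..4: 0:1, 1:11, 2:6, 3:20, 4:13.
Giant-step multiplier: 11^(-5) ≡ 11^(22-5) = 11^17 ≡ 14 (mod 23).
Giant steps γ_i = 22·14^i mod 23: γ_0=22, γ_1=9, γ_2=11 (in table at j=1).
x = i·n + j = 2·5 + 1 = 11.
Check: 11^11 ≡ 22 (mod 23).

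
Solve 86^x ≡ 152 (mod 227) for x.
91

Baby-step giant-step with step n = ⌈√227⌉ = 16.
Baby steps 86^j mod 227 (j:value) for j=0..15: 0:1, 1:86, 2:132, 3:2, 4:172, 5:37, 6:4, 7:117, 8:74, 9:8, 10:7, 11:148, 12:16, 13:14, 14:69, 15:32.
Giant-step multiplier: 86^(-16) ≡ 86^(226-16) = 86^210 ≡ 73 (mod 227).
Giant steps γ_i = 152·73^i mod 227: γ_0=152, γ_1=200, γ_2=72, γ_3=35, γ_4=58, γ_5=148 (in table at j=11).
x = i·n + j = 5·16 + 11 = 91.
Check: 86^91 ≡ 152 (mod 227).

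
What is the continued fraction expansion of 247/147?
[1; 1, 2, 7, 1, 5]

Euclidean algorithm steps:
247 = 1 × 147 + 100
147 = 1 × 100 + 47
100 = 2 × 47 + 6
47 = 7 × 6 + 5
6 = 1 × 5 + 1
5 = 5 × 1 + 0
Continued fraction: [1; 1, 2, 7, 1, 5]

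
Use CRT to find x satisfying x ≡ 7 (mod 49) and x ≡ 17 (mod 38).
1575

Using Chinese Remainder Theorem:
M = 49 × 38 = 1862
M1 = 38, M2 = 49
y1 = 38^(-1) mod 49 = 40
y2 = 49^(-1) mod 38 = 7
x = (7×38×40 + 17×49×7) mod 1862 = 1575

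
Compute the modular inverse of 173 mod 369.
32

gcd(173, 369) = 1, so the inverse exists.
Extended Euclidean algorithm on (369, 173):
369 = 2 × 173 + 23  ⟹  23 = (1)·369 + (-2)·173
173 = 7 × 23 + 12  ⟹  12 = (-7)·369 + (15)·173
23 = 1 × 12 + 11  ⟹  11 = (8)·369 + (-17)·173
12 = 1 × 11 + 1  ⟹  1 = (-15)·369 + (32)·173
So (32)·173 ≡ 1 (mod 369), i.e. 173^(-1) ≡ 32 (mod 369).
Check: 173 × 32 = 5536 ≡ 1 (mod 369)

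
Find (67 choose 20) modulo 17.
14

Using Lucas' theorem:
Write n=67 and k=20 in base 17:
n in base 17: [3, 16]
k in base 17: [1, 3]
C(67,20) mod 17 = ∏ C(n_i, k_i) mod 17
Digit binomials (mod 17): C(3,1) = 3; C(16,3) = 560 ≡ 16
Product: 3 × 16 = 48 ≡ 14 (mod 17)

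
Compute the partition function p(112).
761002156

p(n) counts ways to write n as a sum of positive integers (order ignored).
Euler's pentagonal recurrence: p(k) = p(k-1) + p(k-2) - p(k-5) - p(k-7) + p(k-12) + p(k-15) - ... (offsets j(3j∓1)/2, signs ++--, p(0)=1, p(<0)=0).
DP table for k = 0..111: p(0)=1, p(1)=1, p(2)=2, p(3)=3, p(4)=5, p(5)=7, p(6)=11, p(7)=15, p(8)=22, p(9)=30, p(10)=42, p(11)=56, p(12)=77, p(13)=101, p(14)=135, p(15)=176, p(16)=231, p(17)=297, p(18)=385, p(19)=490, p(20)=627, p(21)=792, p(22)=1002, p(23)=1255, p(24)=1575, p(25)=1958, p(26)=2436, p(27)=3010, p(28)=3718, p(29)=4565, p(30)=5604, p(31)=6842, p(32)=8349, p(33)=10143, p(34)=12310, p(35)=14883, p(36)=17977, p(37)=21637, p(38)=26015, p(39)=31185, p(40)=37338, p(41)=44583, p(42)=53174, p(43)=63261, p(44)=75175, p(45)=89134, p(46)=105558, p(47)=124754, p(48)=147273, p(49)=173525, p(50)=204226, p(51)=239943, p(52)=281589, p(53)=329931, p(54)=386155, p(55)=451276, p(56)=526823, p(57)=614154, p(58)=715220, p(59)=831820, p(60)=966467, p(61)=1121505, p(62)=1300156, p(63)=1505499, p(64)=1741630, p(65)=2012558, p(66)=2323520, p(67)=2679689, p(68)=3087735, p(69)=3554345, p(70)=4087968, p(71)=4697205, p(72)=5392783, p(73)=6185689, p(74)=7089500, p(75)=8118264, p(76)=9289091, p(77)=10619863, p(78)=12132164, p(79)=13848650, p(80)=15796476, p(81)=18004327, p(82)=20506255, p(83)=23338469, p(84)=26543660, p(85)=30167357, p(86)=34262962, p(87)=38887673, p(88)=44108109, p(89)=49995925, p(90)=56634173, p(91)=64112359, p(92)=72533807, p(93)=82010177, p(94)=92669720, p(95)=104651419, p(96)=118114304, p(97)=133230930, p(98)=150198136, p(99)=169229875, p(100)=190569292, p(101)=214481126, p(102)=241265379, p(103)=271248950, p(104)=304801365, p(105)=342325709, p(106)=384276336, p(107)=431149389, p(108)=483502844, p(109)=541946240, p(110)=607163746, p(111)=679903203.
Final step: p(112) = p(111) + p(110) - p(107) - p(105) + p(100) + p(97) - p(90) - p(86) + p(77) + p(72) - p(61) - p(55) + p(42) + p(35) - p(20) - p(12)
= 679903203 + 607163746 - 431149389 - 342325709 + 190569292 + 133230930 - 56634173 - 34262962 + 10619863 + 5392783 - 1121505 - 451276 + 53174 + 14883 - 627 - 77
= 761002156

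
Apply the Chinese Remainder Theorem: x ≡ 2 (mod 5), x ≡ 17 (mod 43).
17

Using Chinese Remainder Theorem:
M = 5 × 43 = 215
M1 = 43, M2 = 5
y1 = 43^(-1) mod 5 = 2
y2 = 5^(-1) mod 43 = 26
x = (2×43×2 + 17×5×26) mod 215 = 17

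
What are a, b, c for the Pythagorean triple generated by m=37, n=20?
(969, 1480, 1769)

Euclid's formula: a = m² - n², b = 2mn, c = m² + n²
m = 37, n = 20
a = 37² - 20² = 1369 - 400 = 969
b = 2 × 37 × 20 = 1480
c = 37² + 20² = 1369 + 400 = 1769
Verification: 969² + 1480² = 938961 + 2190400 = 3129361 = 1769² ✓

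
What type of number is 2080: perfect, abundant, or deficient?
abundant

Proper divisors of 2080: sum = 1 + 2 + 4 + 5 + 8 + 10 + 13 + 16 + ... + 260 + 416 + 520 + 1040 (23 divisors) = 3212
Since 3212 > 2080, 2080 is abundant.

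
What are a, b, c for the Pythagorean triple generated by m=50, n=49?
(99, 4900, 4901)

Euclid's formula: a = m² - n², b = 2mn, c = m² + n²
m = 50, n = 49
a = 50² - 49² = 2500 - 2401 = 99
b = 2 × 50 × 49 = 4900
c = 50² + 49² = 2500 + 2401 = 4901
Verification: 99² + 4900² = 9801 + 24010000 = 24019801 = 4901² ✓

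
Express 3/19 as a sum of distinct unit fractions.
1/7 + 1/67 + 1/8911

Greedy algorithm:
3/19: ceiling(19/3) = 7, use 1/7
2/133: ceiling(133/2) = 67, use 1/67
1/8911: ceiling(8911/1) = 8911, use 1/8911
Result: 3/19 = 1/7 + 1/67 + 1/8911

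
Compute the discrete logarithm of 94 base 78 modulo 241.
176

Baby-step giant-step with step n = ⌈√241⌉ = 16.
Baby steps 78^j mod 241 (j:value) for j=0..15: 0:1, 1:78, 2:59, 3:23, 4:107, 5:152, 6:47, 7:51, 8:122, 9:117, 10:209, 11:155, 12:40, 13:228, 14:191, 15:197.
Giant-step multiplier: 78^(-16) ≡ 78^(240-16) = 78^224 ≡ 54 (mod 241).
Giant steps γ_i = 94·54^i mod 241: γ_0=94, γ_1=15, γ_2=87, γ_3=119, γ_4=160, γ_5=205, γ_6=225, γ_7=100, γ_8=98, γ_9=231, γ_10=183, γ_11=1 (in table at j=0).
x = i·n + j = 11·16 + 0 = 176.
Check: 78^176 ≡ 94 (mod 241).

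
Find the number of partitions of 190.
1667727404093

p(n) counts ways to write n as a sum of positive integers (order ignored).
Euler's pentagonal recurrence: p(k) = p(k-1) + p(k-2) - p(k-5) - p(k-7) + p(k-12) + p(k-15) - ... (offsets j(3j∓1)/2, signs ++--, p(0)=1, p(<0)=0).
DP table for k = 0..189: p(0)=1, p(1)=1, p(2)=2, p(3)=3, p(4)=5, p(5)=7, p(6)=11, p(7)=15, p(8)=22, p(9)=30, p(10)=42, p(11)=56, p(12)=77, p(13)=101, p(14)=135, p(15)=176, p(16)=231, p(17)=297, p(18)=385, p(19)=490, p(20)=627, p(21)=792, p(22)=1002, p(23)=1255, p(24)=1575, p(25)=1958, p(26)=2436, p(27)=3010, p(28)=3718, p(29)=4565, p(30)=5604, p(31)=6842, p(32)=8349, p(33)=10143, p(34)=12310, p(35)=14883, p(36)=17977, p(37)=21637, p(38)=26015, p(39)=31185, p(40)=37338, p(41)=44583, p(42)=53174, p(43)=63261, p(44)=75175, p(45)=89134, p(46)=105558, p(47)=124754, p(48)=147273, p(49)=173525, p(50)=204226, p(51)=239943, p(52)=281589, p(53)=329931, p(54)=386155, p(55)=451276, p(56)=526823, p(57)=614154, p(58)=715220, p(59)=831820, p(60)=966467, p(61)=1121505, p(62)=1300156, p(63)=1505499, p(64)=1741630, p(65)=2012558, p(66)=2323520, p(67)=2679689, p(68)=3087735, p(69)=3554345, p(70)=4087968, p(71)=4697205, p(72)=5392783, p(73)=6185689, p(74)=7089500, p(75)=8118264, p(76)=9289091, p(77)=10619863, p(78)=12132164, p(79)=13848650, p(80)=15796476, p(81)=18004327, p(82)=20506255, p(83)=23338469, p(84)=26543660, p(85)=30167357, p(86)=34262962, p(87)=38887673, p(88)=44108109, p(89)=49995925, p(90)=56634173, p(91)=64112359, p(92)=72533807, p(93)=82010177, p(94)=92669720, p(95)=104651419, p(96)=118114304, p(97)=133230930, p(98)=150198136, p(99)=169229875, p(100)=190569292, p(101)=214481126, p(102)=241265379, p(103)=271248950, p(104)=304801365, p(105)=342325709, p(106)=384276336, p(107)=431149389, p(108)=483502844, p(109)=541946240, p(110)=607163746, p(111)=679903203, p(112)=761002156, p(113)=851376628, p(114)=952050665, p(115)=1064144451, p(116)=1188908248, p(117)=1327710076, p(118)=1482074143, p(119)=1653668665, p(120)=1844349560, p(121)=2056148051, p(122)=2291320912, p(123)=2552338241, p(124)=2841940500, p(125)=3163127352, p(126)=3519222692, p(127)=3913864295, p(128)=4351078600, p(129)=4835271870, p(130)=5371315400, p(131)=5964539504, p(132)=6620830889, p(133)=7346629512, p(134)=8149040695, p(135)=9035836076, p(136)=10015581680, p(137)=11097645016, p(138)=12292341831, p(139)=13610949895, p(140)=15065878135, p(141)=16670689208, p(142)=18440293320, p(143)=20390982757, p(144)=22540654445, p(145)=24908858009, p(146)=27517052599, p(147)=30388671978, p(148)=33549419497, p(149)=37027355200, p(150)=40853235313, p(151)=45060624582, p(152)=49686288421, p(153)=54770336324, p(154)=60356673280, p(155)=66493182097, p(156)=73232243759, p(157)=80630964769, p(158)=88751778802, p(159)=97662728555, p(160)=107438159466, p(161)=118159068427, p(162)=129913904637, p(163)=142798995930, p(164)=156919475295, p(165)=172389800255, p(166)=189334822579, p(167)=207890420102, p(168)=228204732751, p(169)=250438925115, p(170)=274768617130, p(171)=301384802048, p(172)=330495499613, p(173)=362326859895, p(174)=397125074750, p(175)=435157697830, p(176)=476715857290, p(177)=522115831195, p(178)=571701605655, p(179)=625846753120, p(180)=684957390936, p(181)=749474411781, p(182)=819876908323, p(183)=896684817527, p(184)=980462880430, p(185)=1071823774337, p(186)=1171432692373, p(187)=1280011042268, p(188)=1398341745571, p(189)=1527273599625.
Final step: p(190) = p(189) + p(188) - p(185) - p(183) + p(178) + p(175) - p(168) - p(164) + p(155) + p(150) - p(139) - p(133) + p(120) + p(113) - p(98) - p(90) + p(73) + p(64) - p(45) - p(35) + p(14) + p(3)
= 1527273599625 + 1398341745571 - 1071823774337 - 896684817527 + 571701605655 + 435157697830 - 228204732751 - 156919475295 + 66493182097 + 40853235313 - 13610949895 - 7346629512 + 1844349560 + 851376628 - 150198136 - 56634173 + 6185689 + 1741630 - 89134 - 14883 + 135 + 3
= 1667727404093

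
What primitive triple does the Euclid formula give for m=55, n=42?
(1261, 4620, 4789)

Euclid's formula: a = m² - n², b = 2mn, c = m² + n²
m = 55, n = 42
a = 55² - 42² = 3025 - 1764 = 1261
b = 2 × 55 × 42 = 4620
c = 55² + 42² = 3025 + 1764 = 4789
Verification: 1261² + 4620² = 1590121 + 21344400 = 22934521 = 4789² ✓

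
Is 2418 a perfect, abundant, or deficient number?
abundant

Proper divisors of 2418: sum = 1 + 2 + 3 + 6 + 13 + 26 + 31 + 39 + 62 + 78 + 93 + 186 + 403 + 806 + 1209 = 2958
Since 2958 > 2418, 2418 is abundant.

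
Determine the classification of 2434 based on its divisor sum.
deficient

Proper divisors of 2434: sum = 1 + 2 + 1217 = 1220
Since 1220 < 2434, 2434 is deficient.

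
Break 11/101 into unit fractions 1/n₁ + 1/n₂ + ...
1/10 + 1/113 + 1/16305 + 1/372177930

Greedy algorithm:
11/101: ceiling(101/11) = 10, use 1/10
9/1010: ceiling(1010/9) = 113, use 1/113
7/114130: ceiling(114130/7) = 16305, use 1/16305
1/372177930: ceiling(372177930/1) = 372177930, use 1/372177930
Result: 11/101 = 1/10 + 1/113 + 1/16305 + 1/372177930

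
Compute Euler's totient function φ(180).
48

180 = 2^2 × 3^2 × 5
φ(n) = n × ∏(1 - 1/p) for each prime p dividing n
φ(180) = 180 × (1 - 1/2) × (1 - 1/3) × (1 - 1/5) = 48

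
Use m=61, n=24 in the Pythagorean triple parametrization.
(3145, 2928, 4297)

Euclid's formula: a = m² - n², b = 2mn, c = m² + n²
m = 61, n = 24
a = 61² - 24² = 3721 - 576 = 3145
b = 2 × 61 × 24 = 2928
c = 61² + 24² = 3721 + 576 = 4297
Verification: 3145² + 2928² = 9891025 + 8573184 = 18464209 = 4297² ✓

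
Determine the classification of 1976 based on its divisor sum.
abundant

Proper divisors of 1976: sum = 1 + 2 + 4 + 8 + 13 + 19 + 26 + 38 + 52 + 76 + 104 + 152 + 247 + 494 + 988 = 2224
Since 2224 > 1976, 1976 is abundant.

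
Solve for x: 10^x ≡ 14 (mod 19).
11

Baby-step giant-step with step n = ⌈√19⌉ = 5.
Baby steps 10^j mod 19 (j:value) for j=0..4: 0:1, 1:10, 2:5, 3:12, 4:6.
Giant-step multiplier: 10^(-5) ≡ 10^(18-5) = 10^13 ≡ 13 (mod 19).
Giant steps γ_i = 14·13^i mod 19: γ_0=14, γ_1=11, γ_2=10 (in table at j=1).
x = i·n + j = 2·5 + 1 = 11.
Check: 10^11 ≡ 14 (mod 19).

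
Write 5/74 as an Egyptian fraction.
1/15 + 1/1110

Greedy algorithm:
5/74: ceiling(74/5) = 15, use 1/15
1/1110: ceiling(1110/1) = 1110, use 1/1110
Result: 5/74 = 1/15 + 1/1110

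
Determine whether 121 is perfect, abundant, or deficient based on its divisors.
deficient

Proper divisors of 121: sum = 1 + 11 = 12
Since 12 < 121, 121 is deficient.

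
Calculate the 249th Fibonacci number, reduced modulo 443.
310

Matrix identity: Q^n = [[F_(n+1), F_n], [F_n, F_(n-1)]] with Q = [[1,1],[1,0]].
n = 249 = 11111001₂. Square-and-multiply, entries mod 443:
Q^1 = [[1,1],[1,0]]
Q^3 = (Q^1)²·Q = [[3,2],[2,1]]
Q^7 = (Q^3)²·Q = [[21,13],[13,8]]
Q^15 = (Q^7)²·Q = [[101,167],[167,377]]
Q^31 = (Q^15)²·Q = [[78,435],[435,86]]
Q^62 = (Q^31)² = [[389,17],[17,372]]
Q^124 = (Q^62)² = [[104,90],[90,14]]
Q^249 = (Q^124)²·Q = [[298,310],[310,431]]
F_249 mod 443 = Q^249[0][1] = 310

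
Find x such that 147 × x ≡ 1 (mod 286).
179

gcd(147, 286) = 1, so the inverse exists.
Extended Euclidean algorithm on (286, 147):
286 = 1 × 147 + 139  ⟹  139 = (1)·286 + (-1)·147
147 = 1 × 139 + 8  ⟹  8 = (-1)·286 + (2)·147
139 = 17 × 8 + 3  ⟹  3 = (18)·286 + (-35)·147
8 = 2 × 3 + 2  ⟹  2 = (-37)·286 + (72)·147
3 = 1 × 2 + 1  ⟹  1 = (55)·286 + (-107)·147
So (-107)·147 ≡ 1 (mod 286), i.e. 147^(-1) ≡ -107 ≡ 179 (mod 286).
Check: 147 × 179 = 26313 ≡ 1 (mod 286)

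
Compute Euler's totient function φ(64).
32

64 = 2^6
φ(n) = n × ∏(1 - 1/p) for each prime p dividing n
φ(64) = 64 × (1 - 1/2) = 32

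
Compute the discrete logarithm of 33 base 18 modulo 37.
16

Baby-step giant-step with step n = ⌈√37⌉ = 7.
Baby steps 18^j mod 37 (j:value) for j=0..6: 0:1, 1:18, 2:28, 3:23, 4:7, 5:15, 6:11.
Giant-step multiplier: 18^(-7) ≡ 18^(36-7) = 18^29 ≡ 20 (mod 37).
Giant steps γ_i = 33·20^i mod 37: γ_0=33, γ_1=31, γ_2=28 (in table at j=2).
x = i·n + j = 2·7 + 2 = 16.
Check: 18^16 ≡ 33 (mod 37).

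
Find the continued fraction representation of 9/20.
[0; 2, 4, 2]

Euclidean algorithm steps:
9 = 0 × 20 + 9
20 = 2 × 9 + 2
9 = 4 × 2 + 1
2 = 2 × 1 + 0
Continued fraction: [0; 2, 4, 2]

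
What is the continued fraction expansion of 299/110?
[2; 1, 2, 1, 1, 4, 1, 2]

Euclidean algorithm steps:
299 = 2 × 110 + 79
110 = 1 × 79 + 31
79 = 2 × 31 + 17
31 = 1 × 17 + 14
17 = 1 × 14 + 3
14 = 4 × 3 + 2
3 = 1 × 2 + 1
2 = 2 × 1 + 0
Continued fraction: [2; 1, 2, 1, 1, 4, 1, 2]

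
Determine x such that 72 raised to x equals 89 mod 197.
27

Baby-step giant-step with step n = ⌈√197⌉ = 15.
Baby steps 72^j mod 197 (j:value) for j=0..14: 0:1, 1:72, 2:62, 3:130, 4:101, 5:180, 6:155, 7:128, 8:154, 9:56, 10:92, 11:123, 12:188, 13:140, 14:33.
Giant-step multiplier: 72^(-15) ≡ 72^(196-15) = 72^181 ≡ 115 (mod 197).
Giant steps γ_i = 89·115^i mod 197: γ_0=89, γ_1=188 (in table at j=12).
x = i·n + j = 1·15 + 12 = 27.
Check: 72^27 ≡ 89 (mod 197).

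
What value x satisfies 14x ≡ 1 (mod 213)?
137

gcd(14, 213) = 1, so the inverse exists.
Extended Euclidean algorithm on (213, 14):
213 = 15 × 14 + 3  ⟹  3 = (1)·213 + (-15)·14
14 = 4 × 3 + 2  ⟹  2 = (-4)·213 + (61)·14
3 = 1 × 2 + 1  ⟹  1 = (5)·213 + (-76)·14
So (-76)·14 ≡ 1 (mod 213), i.e. 14^(-1) ≡ -76 ≡ 137 (mod 213).
Check: 14 × 137 = 1918 ≡ 1 (mod 213)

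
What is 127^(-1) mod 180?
163

gcd(127, 180) = 1, so the inverse exists.
Extended Euclidean algorithm on (180, 127):
180 = 1 × 127 + 53  ⟹  53 = (1)·180 + (-1)·127
127 = 2 × 53 + 21  ⟹  21 = (-2)·180 + (3)·127
53 = 2 × 21 + 11  ⟹  11 = (5)·180 + (-7)·127
21 = 1 × 11 + 10  ⟹  10 = (-7)·180 + (10)·127
11 = 1 × 10 + 1  ⟹  1 = (12)·180 + (-17)·127
So (-17)·127 ≡ 1 (mod 180), i.e. 127^(-1) ≡ -17 ≡ 163 (mod 180).
Check: 127 × 163 = 20701 ≡ 1 (mod 180)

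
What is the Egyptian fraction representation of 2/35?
1/18 + 1/630

Greedy algorithm:
2/35: ceiling(35/2) = 18, use 1/18
1/630: ceiling(630/1) = 630, use 1/630
Result: 2/35 = 1/18 + 1/630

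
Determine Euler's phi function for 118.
58

118 = 2 × 59
φ(n) = n × ∏(1 - 1/p) for each prime p dividing n
φ(118) = 118 × (1 - 1/2) × (1 - 1/59) = 58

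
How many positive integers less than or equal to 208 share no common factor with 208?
96

208 = 2^4 × 13
φ(n) = n × ∏(1 - 1/p) for each prime p dividing n
φ(208) = 208 × (1 - 1/2) × (1 - 1/13) = 96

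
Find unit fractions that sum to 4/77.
1/20 + 1/514 + 1/395780

Greedy algorithm:
4/77: ceiling(77/4) = 20, use 1/20
3/1540: ceiling(1540/3) = 514, use 1/514
1/395780: ceiling(395780/1) = 395780, use 1/395780
Result: 4/77 = 1/20 + 1/514 + 1/395780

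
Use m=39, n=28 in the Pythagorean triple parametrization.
(737, 2184, 2305)

Euclid's formula: a = m² - n², b = 2mn, c = m² + n²
m = 39, n = 28
a = 39² - 28² = 1521 - 784 = 737
b = 2 × 39 × 28 = 2184
c = 39² + 28² = 1521 + 784 = 2305
Verification: 737² + 2184² = 543169 + 4769856 = 5313025 = 2305² ✓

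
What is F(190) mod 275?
220

Matrix identity: Q^n = [[F_(n+1), F_n], [F_n, F_(n-1)]] with Q = [[1,1],[1,0]].
n = 190 = 10111110₂. Square-and-multiply, entries mod 275:
Q^1 = [[1,1],[1,0]]
Q^2 = (Q^1)² = [[2,1],[1,1]]
Q^5 = (Q^2)²·Q = [[8,5],[5,3]]
Q^11 = (Q^5)²·Q = [[144,89],[89,55]]
Q^23 = (Q^11)²·Q = [[168,57],[57,111]]
Q^47 = (Q^23)²·Q = [[76,123],[123,228]]
Q^95 = (Q^47)²·Q = [[272,5],[5,267]]
Q^190 = (Q^95)² = [[34,220],[220,89]]
F_190 mod 275 = Q^190[0][1] = 220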